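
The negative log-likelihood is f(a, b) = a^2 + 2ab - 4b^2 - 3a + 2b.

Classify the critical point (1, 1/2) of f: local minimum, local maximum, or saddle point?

saddle point

The Hessian of f is constant: H = [[2, 2], [2, -8]].
det(H) = 2·(-8) − 2² = -20.
Since det(H) < 0, H is indefinite and the critical point is a saddle point.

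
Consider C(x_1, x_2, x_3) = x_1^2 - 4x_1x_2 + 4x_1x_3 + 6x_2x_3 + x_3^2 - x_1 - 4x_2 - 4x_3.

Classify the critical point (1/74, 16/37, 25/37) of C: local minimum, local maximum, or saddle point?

saddle point

The Hessian is constant: H = [[2, -4, 4], [-4, 0, 6], [4, 6, 2]].
Leading principal minors: Δ₁ = 2, Δ₂ = -16, Δ₃ = -296.
The minors fit neither the all-positive nor the alternating-sign pattern, so H is indefinite: a saddle point.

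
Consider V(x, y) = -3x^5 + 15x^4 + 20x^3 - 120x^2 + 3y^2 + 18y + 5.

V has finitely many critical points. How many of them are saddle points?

2

V separates as a function of x plus a function of y, so ∇V=0 decouples.
∂V/∂x = -15x(x - 4)(x - 2)(x + 2) = 0 at x ∈ {-2, 0, 2, 4}; ∂V/∂y = 6(y + 3) = 0 at y ∈ {-3}.
The Hessian is diagonal: diag(V_xx, V_yy). Second derivatives: V_xx(-2)=720, V_xx(0)=-240, V_xx(2)=240, V_xx(4)=-720; V_yy(-3)=6.
Saddle points occur where the two diagonal entries have opposite signs: (0, -3), (4, -3). Count: 2.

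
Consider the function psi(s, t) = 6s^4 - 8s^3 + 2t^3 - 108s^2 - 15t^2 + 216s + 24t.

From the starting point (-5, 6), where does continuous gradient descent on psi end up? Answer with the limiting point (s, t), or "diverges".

psi is separable, so gradient descent decouples: s follows -∂psi/∂s, t follows -∂psi/∂t.
∂psi/∂s = 24(s - 3)(s - 1)(s + 3); at s=-5 this is -2304, so s increases.
∂psi/∂t = 6(t - 4)(t - 1); at t=6 this is 60, so t decreases.
s converges to its nearest critical value -3 (a local min of the s-part); t converges to 4. The iterate converges to (-3, 4).

(-3, 4)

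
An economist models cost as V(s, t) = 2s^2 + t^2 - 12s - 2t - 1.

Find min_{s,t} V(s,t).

-20

V(s,t) separates as P(s) + Q(t) − 1, so its minimum is min P + min Q − 1.
P'(s) = 4s - 12 vanishes at s ∈ {3}; Q'(t) = 2(t - 1) vanishes at t ∈ {1}.
Local minima of P (where P''>0): P(3)=-18. Local minima of Q: Q(1)=-1.
So the global minimum of V is P(3) + Q(1) − 1 = -18 − 1 − 1 = -20, attained at (3, 1).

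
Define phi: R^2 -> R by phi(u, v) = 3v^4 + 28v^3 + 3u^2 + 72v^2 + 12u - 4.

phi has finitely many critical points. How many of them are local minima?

phi separates as a function of u plus a function of v, so ∇phi=0 decouples.
∂phi/∂u = 6(u + 2) = 0 at u ∈ {-2}; ∂phi/∂v = 12v(v + 3)(v + 4) = 0 at v ∈ {-4, -3, 0}.
The Hessian is diagonal: diag(phi_uu, phi_vv). Second derivatives: phi_uu(-2)=6; phi_vv(-4)=48, phi_vv(-3)=-36, phi_vv(0)=144.
Local minima occur where both diagonal entries positive: (-2, -4), (-2, 0). Count: 2.

2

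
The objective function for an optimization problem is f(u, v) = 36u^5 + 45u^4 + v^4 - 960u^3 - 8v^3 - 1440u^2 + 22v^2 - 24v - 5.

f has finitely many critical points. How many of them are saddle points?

f separates as a function of u plus a function of v, so ∇f=0 decouples.
∂f/∂u = 180u(u - 4)(u + 1)(u + 4) = 0 at u ∈ {-4, -1, 0, 4}; ∂f/∂v = 4(v - 3)(v - 2)(v - 1) = 0 at v ∈ {1, 2, 3}.
The Hessian is diagonal: diag(f_uu, f_vv). Second derivatives: f_uu(-4)=-17280, f_uu(-1)=2700, f_uu(0)=-2880, f_uu(4)=28800; f_vv(1)=8, f_vv(2)=-4, f_vv(3)=8.
Saddle points occur where the two diagonal entries have opposite signs: (-4, 1), (-4, 3), (-1, 2), (0, 1), (0, 3), (4, 2). Count: 6.

6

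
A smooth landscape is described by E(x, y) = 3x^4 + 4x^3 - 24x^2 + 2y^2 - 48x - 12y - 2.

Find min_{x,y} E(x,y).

-132

E(x,y) separates as P(x) + Q(y) − 2, so its minimum is min P + min Q − 2.
P'(x) = 12(x - 2)(x + 1)(x + 2) vanishes at x ∈ {-2, -1, 2}; Q'(y) = 4y - 12 vanishes at y ∈ {3}.
Local minima of P (where P''>0): P(-2)=16, P(2)=-112. Local minima of Q: Q(3)=-18.
So the global minimum of E is P(2) + Q(3) − 2 = -112 − 18 − 2 = -132, attained at (2, 3).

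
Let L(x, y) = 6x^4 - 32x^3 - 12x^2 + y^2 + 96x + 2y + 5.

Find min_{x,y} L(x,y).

L(x,y) separates as P(x) + Q(y) + 5, so its minimum is min P + min Q + 5.
P'(x) = 24(x - 4)(x - 1)(x + 1) vanishes at x ∈ {-1, 1, 4}; Q'(y) = 2y + 2 vanishes at y ∈ {-1}.
Local minima of P (where P''>0): P(-1)=-70, P(4)=-320. Local minima of Q: Q(-1)=-1.
So the global minimum of L is P(4) + Q(-1) + 5 = -320 − 1 + 5 = -316, attained at (4, -1).

-316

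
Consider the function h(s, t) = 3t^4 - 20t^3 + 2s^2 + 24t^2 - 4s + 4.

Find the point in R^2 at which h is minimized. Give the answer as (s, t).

h(s,t) separates as P(s) + Q(t) + 4, so its minimum is min P + min Q + 4.
P'(s) = 4s - 4 vanishes at s ∈ {1}; Q'(t) = 12t(t - 4)(t - 1) vanishes at t ∈ {0, 1, 4}.
Local minima of P (where P''>0): P(1)=-2. Local minima of Q: Q(0)=0, Q(4)=-128.
So the global minimum of h is P(1) + Q(4) + 4 = -2 − 128 + 4 = -126, attained at (1, 4).

(1, 4)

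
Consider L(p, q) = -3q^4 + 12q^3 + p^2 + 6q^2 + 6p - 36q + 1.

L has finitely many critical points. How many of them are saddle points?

L separates as a function of p plus a function of q, so ∇L=0 decouples.
∂L/∂p = 2(p + 3) = 0 at p ∈ {-3}; ∂L/∂q = -12(q - 3)(q - 1)(q + 1) = 0 at q ∈ {-1, 1, 3}.
The Hessian is diagonal: diag(L_pp, L_qq). Second derivatives: L_pp(-3)=2; L_qq(-1)=-96, L_qq(1)=48, L_qq(3)=-96.
Saddle points occur where the two diagonal entries have opposite signs: (-3, -1), (-3, 3). Count: 2.

2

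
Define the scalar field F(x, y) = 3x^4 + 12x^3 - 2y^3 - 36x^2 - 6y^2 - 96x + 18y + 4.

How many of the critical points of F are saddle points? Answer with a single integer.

3

F separates as a function of x plus a function of y, so ∇F=0 decouples.
∂F/∂x = 12(x - 2)(x + 1)(x + 4) = 0 at x ∈ {-4, -1, 2}; ∂F/∂y = -6(y - 1)(y + 3) = 0 at y ∈ {-3, 1}.
The Hessian is diagonal: diag(F_xx, F_yy). Second derivatives: F_xx(-4)=216, F_xx(-1)=-108, F_xx(2)=216; F_yy(-3)=24, F_yy(1)=-24.
Saddle points occur where the two diagonal entries have opposite signs: (-4, 1), (-1, -3), (2, 1). Count: 3.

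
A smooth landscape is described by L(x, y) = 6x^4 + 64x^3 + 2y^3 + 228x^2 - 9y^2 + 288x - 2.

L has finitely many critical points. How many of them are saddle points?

L separates as a function of x plus a function of y, so ∇L=0 decouples.
∂L/∂x = 24(x + 1)(x + 3)(x + 4) = 0 at x ∈ {-4, -3, -1}; ∂L/∂y = 6y(y - 3) = 0 at y ∈ {0, 3}.
The Hessian is diagonal: diag(L_xx, L_yy). Second derivatives: L_xx(-4)=72, L_xx(-3)=-48, L_xx(-1)=144; L_yy(0)=-18, L_yy(3)=18.
Saddle points occur where the two diagonal entries have opposite signs: (-4, 0), (-3, 3), (-1, 0). Count: 3.

3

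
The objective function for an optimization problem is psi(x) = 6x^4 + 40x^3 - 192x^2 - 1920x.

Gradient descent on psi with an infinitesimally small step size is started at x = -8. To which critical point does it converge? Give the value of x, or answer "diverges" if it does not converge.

psi'(x) = 24(x - 4)(x + 4)(x + 5), so psi'(-8) = -3456.
Gradient descent moves in the -psi' direction, i.e. x is increasing.
The nearest critical point in that direction is x = -5, where psi'' = 216 > 0 (a local minimum). The iterate converges there.

-5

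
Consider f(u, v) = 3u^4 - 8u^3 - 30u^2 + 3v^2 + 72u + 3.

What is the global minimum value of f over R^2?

f(u,v) separates as P(u) + Q(v) + 3, so its minimum is min P + min Q + 3.
P'(u) = 12(u - 3)(u - 1)(u + 2) vanishes at u ∈ {-2, 1, 3}; Q'(v) = 6v vanishes at v ∈ {0}.
Local minima of P (where P''>0): P(-2)=-152, P(3)=-27. Local minima of Q: Q(0)=0.
So the global minimum of f is P(-2) + Q(0) + 3 = -152 + 0 + 3 = -149, attained at (-2, 0).

-149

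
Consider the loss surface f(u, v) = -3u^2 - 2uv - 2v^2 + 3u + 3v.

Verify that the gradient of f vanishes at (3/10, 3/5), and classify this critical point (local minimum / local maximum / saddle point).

∇f = (-6u - 2v + 3, -2u - 4v + 3); substituting (3/10, 3/5) gives ∇f = (0, 0), so (3/10, 3/5) is indeed a critical point.
The Hessian of f is constant: H = [[-6, -2], [-2, -4]].
det(H) = (-6)·(-4) − (-2)² = 20.
det(H) > 0 and tr(H) = -10 < 0, so H is negative definite and the point is a local maximum.

local maximum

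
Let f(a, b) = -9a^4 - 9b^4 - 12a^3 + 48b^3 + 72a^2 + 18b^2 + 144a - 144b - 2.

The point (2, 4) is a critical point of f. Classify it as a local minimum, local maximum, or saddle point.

The mixed partial ∂²f/∂a∂b is 0, so the Hessian at any point is diag(f_aa, f_bb) = diag(36(-3a^2 - 2a + 4), 36(-3b^2 + 8b + 1)).
At (2, 4): H = diag(-432, -540).
Both eigenvalues are negative, so H is negative definite: a local maximum.

local maximum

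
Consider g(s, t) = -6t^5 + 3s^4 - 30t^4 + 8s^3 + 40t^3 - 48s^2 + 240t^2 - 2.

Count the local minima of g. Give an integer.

4

g separates as a function of s plus a function of t, so ∇g=0 decouples.
∂g/∂s = 12s(s - 2)(s + 4) = 0 at s ∈ {-4, 0, 2}; ∂g/∂t = -30t(t - 2)(t + 2)(t + 4) = 0 at t ∈ {-4, -2, 0, 2}.
The Hessian is diagonal: diag(g_ss, g_tt). Second derivatives: g_ss(-4)=288, g_ss(0)=-96, g_ss(2)=144; g_tt(-4)=1440, g_tt(-2)=-480, g_tt(0)=480, g_tt(2)=-1440.
Local minima occur where both diagonal entries positive: (-4, -4), (-4, 0), (2, -4), (2, 0). Count: 4.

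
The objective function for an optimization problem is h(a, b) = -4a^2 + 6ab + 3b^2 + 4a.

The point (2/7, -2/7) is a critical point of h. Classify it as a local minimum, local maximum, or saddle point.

saddle point

The Hessian of h is constant: H = [[-8, 6], [6, 6]].
det(H) = (-8)·6 − 6² = -84.
Since det(H) < 0, H is indefinite and the critical point is a saddle point.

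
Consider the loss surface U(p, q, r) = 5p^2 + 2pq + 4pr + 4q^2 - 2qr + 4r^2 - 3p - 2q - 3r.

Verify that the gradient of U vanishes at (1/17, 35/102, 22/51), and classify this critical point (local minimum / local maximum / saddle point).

∇U = (10p + 2q + 4r - 3, 2p + 8q - 2r - 2, 4p - 2q + 8r - 3); substituting (1/17, 35/102, 22/51) gives ∇U = (0, 0, 0), so (1/17, 35/102, 22/51) is indeed a critical point.
The Hessian is constant: H = [[10, 2, 4], [2, 8, -2], [4, -2, 8]].
Leading principal minors: Δ₁ = 10, Δ₂ = 76, Δ₃ = 408.
All leading minors are positive, so H is positive definite: a local minimum.

local minimum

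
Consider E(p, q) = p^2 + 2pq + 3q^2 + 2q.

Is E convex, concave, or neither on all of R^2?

convex

E is quadratic, so its Hessian is the constant matrix H = [[2, 2], [2, 6]].
det(H) = 8, tr(H) = 8.
det(H) > 0 and tr(H) > 0, so H is positive definite everywhere: convex.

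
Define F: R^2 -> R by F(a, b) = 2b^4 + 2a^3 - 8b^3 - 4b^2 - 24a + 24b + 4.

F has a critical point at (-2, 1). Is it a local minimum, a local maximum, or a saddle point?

local maximum

The mixed partial ∂²F/∂a∂b is 0, so the Hessian at any point is diag(F_aa, F_bb) = diag(12a, 8(3b^2 - 6b - 1)).
At (-2, 1): H = diag(-24, -32).
Both eigenvalues are negative, so H is negative definite: a local maximum.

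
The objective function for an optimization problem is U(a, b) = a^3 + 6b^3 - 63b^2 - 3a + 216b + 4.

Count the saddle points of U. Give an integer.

U separates as a function of a plus a function of b, so ∇U=0 decouples.
∂U/∂a = 3(a - 1)(a + 1) = 0 at a ∈ {-1, 1}; ∂U/∂b = 18(b - 4)(b - 3) = 0 at b ∈ {3, 4}.
The Hessian is diagonal: diag(U_aa, U_bb). Second derivatives: U_aa(-1)=-6, U_aa(1)=6; U_bb(3)=-18, U_bb(4)=18.
Saddle points occur where the two diagonal entries have opposite signs: (-1, 4), (1, 3). Count: 2.

2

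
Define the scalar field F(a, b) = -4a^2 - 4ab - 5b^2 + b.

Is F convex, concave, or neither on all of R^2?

F is quadratic, so its Hessian is the constant matrix H = [[-8, -4], [-4, -10]].
det(H) = 64, tr(H) = -18.
det(H) > 0 and tr(H) < 0, so H is negative definite everywhere: concave.

concave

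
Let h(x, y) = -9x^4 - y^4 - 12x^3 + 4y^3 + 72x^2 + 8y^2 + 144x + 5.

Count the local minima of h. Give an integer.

h separates as a function of x plus a function of y, so ∇h=0 decouples.
∂h/∂x = -36(x - 2)(x + 1)(x + 2) = 0 at x ∈ {-2, -1, 2}; ∂h/∂y = -4y(y - 4)(y + 1) = 0 at y ∈ {-1, 0, 4}.
The Hessian is diagonal: diag(h_xx, h_yy). Second derivatives: h_xx(-2)=-144, h_xx(-1)=108, h_xx(2)=-432; h_yy(-1)=-20, h_yy(0)=16, h_yy(4)=-80.
Local minima occur where both diagonal entries positive: (-1, 0). Count: 1.

1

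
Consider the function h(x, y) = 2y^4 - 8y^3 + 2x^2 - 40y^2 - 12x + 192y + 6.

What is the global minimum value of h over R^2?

h(x,y) separates as P(x) + Q(y) + 6, so its minimum is min P + min Q + 6.
P'(x) = 4x - 12 vanishes at x ∈ {3}; Q'(y) = 8(y - 4)(y - 2)(y + 3) vanishes at y ∈ {-3, 2, 4}.
Local minima of P (where P''>0): P(3)=-18. Local minima of Q: Q(-3)=-558, Q(4)=128.
So the global minimum of h is P(3) + Q(-3) + 6 = -18 − 558 + 6 = -570, attained at (3, -3).

-570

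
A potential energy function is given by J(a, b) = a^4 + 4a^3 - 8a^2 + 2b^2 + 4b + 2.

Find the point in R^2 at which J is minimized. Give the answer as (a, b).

J(a,b) separates as P(a) + Q(b) + 2, so its minimum is min P + min Q + 2.
P'(a) = 4a(a - 1)(a + 4) vanishes at a ∈ {-4, 0, 1}; Q'(b) = 4b + 4 vanishes at b ∈ {-1}.
Local minima of P (where P''>0): P(-4)=-128, P(1)=-3. Local minima of Q: Q(-1)=-2.
So the global minimum of J is P(-4) + Q(-1) + 2 = -128 − 2 + 2 = -128, attained at (-4, -1).

(-4, -1)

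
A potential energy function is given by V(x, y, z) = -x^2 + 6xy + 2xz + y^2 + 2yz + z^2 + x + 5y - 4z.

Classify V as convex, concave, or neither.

neither

V is quadratic, so its Hessian is the constant matrix H = [[-2, 6, 2], [6, 2, 2], [2, 2, 2]].
Leading principal minors: -2, -40, -32.
Neither pattern holds ⇒ H is indefinite ⇒ neither convex nor concave.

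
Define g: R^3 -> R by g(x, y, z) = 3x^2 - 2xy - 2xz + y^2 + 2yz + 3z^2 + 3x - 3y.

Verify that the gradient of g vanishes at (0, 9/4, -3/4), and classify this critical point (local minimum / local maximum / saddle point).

local minimum

∇g = (6x - 2y - 2z + 3, -2x + 2y + 2z - 3, -2x + 2y + 6z); substituting (0, 9/4, -3/4) gives ∇g = (0, 0, 0), so (0, 9/4, -3/4) is indeed a critical point.
The Hessian is constant: H = [[6, -2, -2], [-2, 2, 2], [-2, 2, 6]].
Leading principal minors: Δ₁ = 6, Δ₂ = 8, Δ₃ = 32.
All leading minors are positive, so H is positive definite: a local minimum.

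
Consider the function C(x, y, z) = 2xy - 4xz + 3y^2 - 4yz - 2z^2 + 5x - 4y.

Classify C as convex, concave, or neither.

neither

C is quadratic, so its Hessian is the constant matrix H = [[0, 2, -4], [2, 6, -4], [-4, -4, -4]].
Leading principal minors: 0, -4, -16.
Neither pattern holds ⇒ H is indefinite ⇒ neither convex nor concave.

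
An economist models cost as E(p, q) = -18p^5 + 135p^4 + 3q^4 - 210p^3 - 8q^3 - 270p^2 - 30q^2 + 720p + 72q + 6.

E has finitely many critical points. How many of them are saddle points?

E separates as a function of p plus a function of q, so ∇E=0 decouples.
∂E/∂p = -90(p - 4)(p - 2)(p - 1)(p + 1) = 0 at p ∈ {-1, 1, 2, 4}; ∂E/∂q = 12(q - 3)(q - 1)(q + 2) = 0 at q ∈ {-2, 1, 3}.
The Hessian is diagonal: diag(E_pp, E_qq). Second derivatives: E_pp(-1)=2700, E_pp(1)=-540, E_pp(2)=540, E_pp(4)=-2700; E_qq(-2)=180, E_qq(1)=-72, E_qq(3)=120.
Saddle points occur where the two diagonal entries have opposite signs: (-1, 1), (1, -2), (1, 3), (2, 1), (4, -2), (4, 3). Count: 6.

6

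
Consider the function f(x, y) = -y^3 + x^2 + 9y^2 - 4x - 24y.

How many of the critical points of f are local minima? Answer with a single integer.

1

f separates as a function of x plus a function of y, so ∇f=0 decouples.
∂f/∂x = 2(x - 2) = 0 at x ∈ {2}; ∂f/∂y = -3(y - 4)(y - 2) = 0 at y ∈ {2, 4}.
The Hessian is diagonal: diag(f_xx, f_yy). Second derivatives: f_xx(2)=2; f_yy(2)=6, f_yy(4)=-6.
Local minima occur where both diagonal entries positive: (2, 2). Count: 1.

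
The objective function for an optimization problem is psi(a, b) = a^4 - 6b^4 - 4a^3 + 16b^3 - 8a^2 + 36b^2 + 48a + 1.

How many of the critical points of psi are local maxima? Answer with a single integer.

psi separates as a function of a plus a function of b, so ∇psi=0 decouples.
∂psi/∂a = 4(a - 3)(a - 2)(a + 2) = 0 at a ∈ {-2, 2, 3}; ∂psi/∂b = -24b(b - 3)(b + 1) = 0 at b ∈ {-1, 0, 3}.
The Hessian is diagonal: diag(psi_aa, psi_bb). Second derivatives: psi_aa(-2)=80, psi_aa(2)=-16, psi_aa(3)=20; psi_bb(-1)=-96, psi_bb(0)=72, psi_bb(3)=-288.
Local maxima occur where both diagonal entries negative: (2, -1), (2, 3). Count: 2.

2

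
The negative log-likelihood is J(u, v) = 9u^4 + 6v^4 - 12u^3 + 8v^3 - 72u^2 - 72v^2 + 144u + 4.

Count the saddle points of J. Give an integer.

J separates as a function of u plus a function of v, so ∇J=0 decouples.
∂J/∂u = 36(u - 2)(u - 1)(u + 2) = 0 at u ∈ {-2, 1, 2}; ∂J/∂v = 24v(v - 2)(v + 3) = 0 at v ∈ {-3, 0, 2}.
The Hessian is diagonal: diag(J_uu, J_vv). Second derivatives: J_uu(-2)=432, J_uu(1)=-108, J_uu(2)=144; J_vv(-3)=360, J_vv(0)=-144, J_vv(2)=240.
Saddle points occur where the two diagonal entries have opposite signs: (-2, 0), (1, -3), (1, 2), (2, 0). Count: 4.

4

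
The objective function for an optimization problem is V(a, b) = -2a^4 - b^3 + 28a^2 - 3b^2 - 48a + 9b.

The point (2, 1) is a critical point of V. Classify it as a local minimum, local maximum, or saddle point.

local maximum

The mixed partial ∂²V/∂a∂b is 0, so the Hessian at any point is diag(V_aa, V_bb) = diag(8(-3a^2 + 7), -6(b + 1)).
At (2, 1): H = diag(-40, -12).
Both eigenvalues are negative, so H is negative definite: a local maximum.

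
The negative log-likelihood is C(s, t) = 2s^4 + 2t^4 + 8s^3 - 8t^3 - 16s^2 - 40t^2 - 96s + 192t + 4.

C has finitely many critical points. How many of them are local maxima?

C separates as a function of s plus a function of t, so ∇C=0 decouples.
∂C/∂s = 8(s - 2)(s + 2)(s + 3) = 0 at s ∈ {-3, -2, 2}; ∂C/∂t = 8(t - 4)(t - 2)(t + 3) = 0 at t ∈ {-3, 2, 4}.
The Hessian is diagonal: diag(C_ss, C_tt). Second derivatives: C_ss(-3)=40, C_ss(-2)=-32, C_ss(2)=160; C_tt(-3)=280, C_tt(2)=-80, C_tt(4)=112.
Local maxima occur where both diagonal entries negative: (-2, 2). Count: 1.

1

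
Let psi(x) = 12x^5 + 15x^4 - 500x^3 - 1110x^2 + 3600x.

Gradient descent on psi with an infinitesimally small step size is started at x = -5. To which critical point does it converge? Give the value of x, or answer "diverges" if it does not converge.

psi'(x) = 60(x - 5)(x - 1)(x + 3)(x + 4), so psi'(-5) = 7200.
Gradient descent moves in the -psi' direction, i.e. x is decreasing.
There is no critical point below x=-5, and psi' keeps the same sign, so the iterate runs off to −∞.

diverges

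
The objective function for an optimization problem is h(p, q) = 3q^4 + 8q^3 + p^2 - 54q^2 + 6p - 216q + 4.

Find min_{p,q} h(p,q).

h(p,q) separates as A(p) + B(q) + 4, so its minimum is min A + min B + 4.
A'(p) = 2p + 6 vanishes at p ∈ {-3}; B'(q) = 12(q - 3)(q + 2)(q + 3) vanishes at q ∈ {-3, -2, 3}.
Local minima of A (where A''>0): A(-3)=-9. Local minima of B: B(-3)=189, B(3)=-675.
So the global minimum of h is A(-3) + B(3) + 4 = -9 − 675 + 4 = -680, attained at (-3, 3).

-680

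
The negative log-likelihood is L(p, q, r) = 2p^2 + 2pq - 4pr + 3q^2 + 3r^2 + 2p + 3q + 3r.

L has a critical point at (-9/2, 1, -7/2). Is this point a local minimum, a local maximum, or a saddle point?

The Hessian is constant: H = [[4, 2, -4], [2, 6, 0], [-4, 0, 6]].
Leading principal minors: Δ₁ = 4, Δ₂ = 20, Δ₃ = 24.
All leading minors are positive, so H is positive definite: a local minimum.

local minimum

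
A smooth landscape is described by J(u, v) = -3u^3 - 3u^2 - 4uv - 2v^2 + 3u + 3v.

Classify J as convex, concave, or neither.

neither

The term -3u^3 is cubic, so the Hessian is not constant.
∂²J/∂u² = -18u - 6, which takes both signs as u varies (negative for sufficiently large u). A diagonal entry of the Hessian changing sign means the Hessian is neither positive- nor negative-semidefinite on all of R^2.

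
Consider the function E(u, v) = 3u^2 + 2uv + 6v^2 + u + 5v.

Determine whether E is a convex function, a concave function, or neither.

E is quadratic, so its Hessian is the constant matrix H = [[6, 2], [2, 12]].
det(H) = 68, tr(H) = 18.
det(H) > 0 and tr(H) > 0, so H is positive definite everywhere: convex.

convex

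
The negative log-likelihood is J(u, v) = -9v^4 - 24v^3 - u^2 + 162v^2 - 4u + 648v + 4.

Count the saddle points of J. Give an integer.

1

J separates as a function of u plus a function of v, so ∇J=0 decouples.
∂J/∂u = -2(u + 2) = 0 at u ∈ {-2}; ∂J/∂v = -36(v - 3)(v + 2)(v + 3) = 0 at v ∈ {-3, -2, 3}.
The Hessian is diagonal: diag(J_uu, J_vv). Second derivatives: J_uu(-2)=-2; J_vv(-3)=-216, J_vv(-2)=180, J_vv(3)=-1080.
Saddle points occur where the two diagonal entries have opposite signs: (-2, -2). Count: 1.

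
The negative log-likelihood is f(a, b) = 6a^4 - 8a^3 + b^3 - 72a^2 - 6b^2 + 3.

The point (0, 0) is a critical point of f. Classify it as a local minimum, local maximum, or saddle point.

local maximum

The mixed partial ∂²f/∂a∂b is 0, so the Hessian at any point is diag(f_aa, f_bb) = diag(24(3a^2 - 2a - 6), 6(b - 2)).
At (0, 0): H = diag(-144, -12).
Both eigenvalues are negative, so H is negative definite: a local maximum.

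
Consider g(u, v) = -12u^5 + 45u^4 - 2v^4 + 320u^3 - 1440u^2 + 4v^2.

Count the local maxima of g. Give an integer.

4

g separates as a function of u plus a function of v, so ∇g=0 decouples.
∂g/∂u = -60u(u - 4)(u - 3)(u + 4) = 0 at u ∈ {-4, 0, 3, 4}; ∂g/∂v = -8v(v - 1)(v + 1) = 0 at v ∈ {-1, 0, 1}.
The Hessian is diagonal: diag(g_uu, g_vv). Second derivatives: g_uu(-4)=13440, g_uu(0)=-2880, g_uu(3)=1260, g_uu(4)=-1920; g_vv(-1)=-16, g_vv(0)=8, g_vv(1)=-16.
Local maxima occur where both diagonal entries negative: (0, -1), (0, 1), (4, -1), (4, 1). Count: 4.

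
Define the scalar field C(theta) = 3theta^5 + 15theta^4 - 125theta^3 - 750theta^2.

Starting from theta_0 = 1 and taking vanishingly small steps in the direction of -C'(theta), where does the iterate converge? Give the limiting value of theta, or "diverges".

5

C'(theta) = 15theta(theta - 5)(theta + 4)(theta + 5), so C'(1) = -1800.
Gradient descent moves in the -C' direction, i.e. theta is increasing.
The nearest critical point in that direction is theta = 5, where C'' = 6750 > 0 (a local minimum). The iterate converges there.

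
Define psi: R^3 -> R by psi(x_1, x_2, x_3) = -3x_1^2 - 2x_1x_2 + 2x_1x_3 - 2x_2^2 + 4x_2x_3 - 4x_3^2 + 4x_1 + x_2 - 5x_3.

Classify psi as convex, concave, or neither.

psi is quadratic, so its Hessian is the constant matrix H = [[-6, -2, 2], [-2, -4, 4], [2, 4, -8]].
Leading principal minors: -6, 20, -80.
Signs alternate −, +, − ⇒ H ≺ 0 ⇒ concave.

concave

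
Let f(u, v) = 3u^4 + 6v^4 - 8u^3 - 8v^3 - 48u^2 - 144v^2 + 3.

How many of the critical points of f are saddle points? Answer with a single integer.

f separates as a function of u plus a function of v, so ∇f=0 decouples.
∂f/∂u = 12u(u - 4)(u + 2) = 0 at u ∈ {-2, 0, 4}; ∂f/∂v = 24v(v - 4)(v + 3) = 0 at v ∈ {-3, 0, 4}.
The Hessian is diagonal: diag(f_uu, f_vv). Second derivatives: f_uu(-2)=144, f_uu(0)=-96, f_uu(4)=288; f_vv(-3)=504, f_vv(0)=-288, f_vv(4)=672.
Saddle points occur where the two diagonal entries have opposite signs: (-2, 0), (0, -3), (0, 4), (4, 0). Count: 4.

4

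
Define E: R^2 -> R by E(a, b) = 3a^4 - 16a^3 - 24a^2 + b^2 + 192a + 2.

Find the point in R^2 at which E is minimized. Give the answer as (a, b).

(-2, 0)

E(a,b) separates as P(a) + Q(b) + 2, so its minimum is min P + min Q + 2.
P'(a) = 12(a - 4)(a - 2)(a + 2) vanishes at a ∈ {-2, 2, 4}; Q'(b) = 2b vanishes at b ∈ {0}.
Local minima of P (where P''>0): P(-2)=-304, P(4)=128. Local minima of Q: Q(0)=0.
So the global minimum of E is P(-2) + Q(0) + 2 = -304 + 0 + 2 = -302, attained at (-2, 0).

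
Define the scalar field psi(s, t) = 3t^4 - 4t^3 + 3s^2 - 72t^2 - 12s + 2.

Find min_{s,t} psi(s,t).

-650

psi(s,t) separates as P(s) + Q(t) + 2, so its minimum is min P + min Q + 2.
P'(s) = 6s - 12 vanishes at s ∈ {2}; Q'(t) = 12t(t - 4)(t + 3) vanishes at t ∈ {-3, 0, 4}.
Local minima of P (where P''>0): P(2)=-12. Local minima of Q: Q(-3)=-297, Q(4)=-640.
So the global minimum of psi is P(2) + Q(4) + 2 = -12 − 640 + 2 = -650, attained at (2, 4).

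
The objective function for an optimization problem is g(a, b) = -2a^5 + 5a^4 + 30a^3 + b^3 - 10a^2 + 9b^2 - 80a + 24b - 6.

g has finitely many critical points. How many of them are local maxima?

g separates as a function of a plus a function of b, so ∇g=0 decouples.
∂g/∂a = -10(a - 4)(a - 1)(a + 1)(a + 2) = 0 at a ∈ {-2, -1, 1, 4}; ∂g/∂b = 3(b + 2)(b + 4) = 0 at b ∈ {-4, -2}.
The Hessian is diagonal: diag(g_aa, g_bb). Second derivatives: g_aa(-2)=180, g_aa(-1)=-100, g_aa(1)=180, g_aa(4)=-900; g_bb(-4)=-6, g_bb(-2)=6.
Local maxima occur where both diagonal entries negative: (-1, -4), (4, -4). Count: 2.

2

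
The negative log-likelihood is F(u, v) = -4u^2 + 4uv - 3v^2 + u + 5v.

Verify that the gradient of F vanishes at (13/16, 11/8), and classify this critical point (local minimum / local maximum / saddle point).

local maximum

∇F = (-8u + 4v + 1, 4u - 6v + 5); substituting (13/16, 11/8) gives ∇F = (0, 0), so (13/16, 11/8) is indeed a critical point.
The Hessian of F is constant: H = [[-8, 4], [4, -6]].
det(H) = (-8)·(-6) − 4² = 32.
det(H) > 0 and tr(H) = -14 < 0, so H is negative definite and the point is a local maximum.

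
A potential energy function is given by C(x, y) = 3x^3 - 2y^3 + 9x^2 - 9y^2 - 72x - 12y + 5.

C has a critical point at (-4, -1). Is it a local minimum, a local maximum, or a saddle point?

The mixed partial ∂²C/∂x∂y is 0, so the Hessian at any point is diag(C_xx, C_yy) = diag(18(x + 1), -6(2y + 3)).
At (-4, -1): H = diag(-54, -6).
Both eigenvalues are negative, so H is negative definite: a local maximum.

local maximum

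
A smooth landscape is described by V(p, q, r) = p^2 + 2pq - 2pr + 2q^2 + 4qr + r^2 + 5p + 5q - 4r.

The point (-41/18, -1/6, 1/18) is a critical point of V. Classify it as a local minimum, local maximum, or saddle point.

saddle point

The Hessian is constant: H = [[2, 2, -2], [2, 4, 4], [-2, 4, 2]].
Leading principal minors: Δ₁ = 2, Δ₂ = 4, Δ₃ = -72.
The minors fit neither the all-positive nor the alternating-sign pattern, so H is indefinite: a saddle point.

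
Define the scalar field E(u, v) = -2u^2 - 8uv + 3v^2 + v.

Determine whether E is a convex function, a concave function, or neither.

neither

E is quadratic, so its Hessian is the constant matrix H = [[-4, -8], [-8, 6]].
det(H) = -88, tr(H) = 2.
det(H) < 0, so H is indefinite: neither convex nor concave.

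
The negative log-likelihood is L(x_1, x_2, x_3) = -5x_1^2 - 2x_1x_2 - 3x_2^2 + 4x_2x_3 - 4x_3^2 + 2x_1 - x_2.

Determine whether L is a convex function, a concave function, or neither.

concave

L is quadratic, so its Hessian is the constant matrix H = [[-10, -2, 0], [-2, -6, 4], [0, 4, -8]].
Leading principal minors: -10, 56, -288.
Signs alternate −, +, − ⇒ H ≺ 0 ⇒ concave.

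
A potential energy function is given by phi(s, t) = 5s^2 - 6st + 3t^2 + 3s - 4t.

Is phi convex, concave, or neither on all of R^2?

phi is quadratic, so its Hessian is the constant matrix H = [[10, -6], [-6, 6]].
det(H) = 24, tr(H) = 16.
det(H) > 0 and tr(H) > 0, so H is positive definite everywhere: convex.

convex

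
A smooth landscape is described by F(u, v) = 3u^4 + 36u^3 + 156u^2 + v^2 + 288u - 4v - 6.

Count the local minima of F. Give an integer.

2

F separates as a function of u plus a function of v, so ∇F=0 decouples.
∂F/∂u = 12(u + 2)(u + 3)(u + 4) = 0 at u ∈ {-4, -3, -2}; ∂F/∂v = 2(v - 2) = 0 at v ∈ {2}.
The Hessian is diagonal: diag(F_uu, F_vv). Second derivatives: F_uu(-4)=24, F_uu(-3)=-12, F_uu(-2)=24; F_vv(2)=2.
Local minima occur where both diagonal entries positive: (-4, 2), (-2, 2). Count: 2.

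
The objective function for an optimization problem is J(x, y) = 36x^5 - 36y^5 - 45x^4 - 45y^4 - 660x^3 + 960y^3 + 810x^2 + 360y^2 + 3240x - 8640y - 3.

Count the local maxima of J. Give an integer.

J separates as a function of x plus a function of y, so ∇J=0 decouples.
∂J/∂x = 180(x - 3)(x - 2)(x + 1)(x + 3) = 0 at x ∈ {-3, -1, 2, 3}; ∂J/∂y = -180(y - 3)(y - 2)(y + 2)(y + 4) = 0 at y ∈ {-4, -2, 2, 3}.
The Hessian is diagonal: diag(J_xx, J_yy). Second derivatives: J_xx(-3)=-10800, J_xx(-1)=4320, J_xx(2)=-2700, J_xx(3)=4320; J_yy(-4)=15120, J_yy(-2)=-7200, J_yy(2)=4320, J_yy(3)=-6300.
Local maxima occur where both diagonal entries negative: (-3, -2), (-3, 3), (2, -2), (2, 3). Count: 4.

4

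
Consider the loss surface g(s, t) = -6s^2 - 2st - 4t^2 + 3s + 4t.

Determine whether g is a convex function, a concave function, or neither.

concave

g is quadratic, so its Hessian is the constant matrix H = [[-12, -2], [-2, -8]].
det(H) = 92, tr(H) = -20.
det(H) > 0 and tr(H) < 0, so H is negative definite everywhere: concave.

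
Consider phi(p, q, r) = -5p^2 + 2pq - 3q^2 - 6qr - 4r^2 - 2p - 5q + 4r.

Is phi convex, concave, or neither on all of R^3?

concave

phi is quadratic, so its Hessian is the constant matrix H = [[-10, 2, 0], [2, -6, -6], [0, -6, -8]].
Leading principal minors: -10, 56, -88.
Signs alternate −, +, − ⇒ H ≺ 0 ⇒ concave.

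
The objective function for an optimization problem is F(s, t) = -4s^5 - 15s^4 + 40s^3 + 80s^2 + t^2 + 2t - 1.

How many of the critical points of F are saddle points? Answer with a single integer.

2

F separates as a function of s plus a function of t, so ∇F=0 decouples.
∂F/∂s = -20s(s - 2)(s + 1)(s + 4) = 0 at s ∈ {-4, -1, 0, 2}; ∂F/∂t = 2(t + 1) = 0 at t ∈ {-1}.
The Hessian is diagonal: diag(F_ss, F_tt). Second derivatives: F_ss(-4)=1440, F_ss(-1)=-180, F_ss(0)=160, F_ss(2)=-720; F_tt(-1)=2.
Saddle points occur where the two diagonal entries have opposite signs: (-1, -1), (2, -1). Count: 2.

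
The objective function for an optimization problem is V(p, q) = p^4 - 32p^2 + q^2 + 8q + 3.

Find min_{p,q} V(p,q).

V(p,q) separates as A(p) + B(q) + 3, so its minimum is min A + min B + 3.
A'(p) = 4p(p - 4)(p + 4) vanishes at p ∈ {-4, 0, 4}; B'(q) = 2q + 8 vanishes at q ∈ {-4}.
Local minima of A (where A''>0): A(-4)=-256, A(4)=-256. Local minima of B: B(-4)=-16.
So the global minimum of V is A(-4) + B(-4) + 3 = -256 − 16 + 3 = -269, attained at (-4, -4).

-269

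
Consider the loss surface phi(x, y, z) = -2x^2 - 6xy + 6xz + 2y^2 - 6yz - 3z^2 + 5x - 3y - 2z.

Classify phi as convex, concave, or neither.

neither

phi is quadratic, so its Hessian is the constant matrix H = [[-4, -6, 6], [-6, 4, -6], [6, -6, -6]].
Leading principal minors: -4, -52, 744.
Neither pattern holds ⇒ H is indefinite ⇒ neither convex nor concave.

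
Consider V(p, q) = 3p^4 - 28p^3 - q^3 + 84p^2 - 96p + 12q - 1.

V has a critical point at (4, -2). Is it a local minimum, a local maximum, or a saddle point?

The mixed partial ∂²V/∂p∂q is 0, so the Hessian at any point is diag(V_pp, V_qq) = diag(12(3p^2 - 14p + 14), -6q).
At (4, -2): H = diag(72, 12).
Both eigenvalues are positive, so H is positive definite: a local minimum.

local minimum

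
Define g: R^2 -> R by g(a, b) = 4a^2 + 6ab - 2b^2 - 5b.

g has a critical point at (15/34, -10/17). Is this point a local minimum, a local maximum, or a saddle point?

saddle point

The Hessian of g is constant: H = [[8, 6], [6, -4]].
det(H) = 8·(-4) − 6² = -68.
Since det(H) < 0, H is indefinite and the critical point is a saddle point.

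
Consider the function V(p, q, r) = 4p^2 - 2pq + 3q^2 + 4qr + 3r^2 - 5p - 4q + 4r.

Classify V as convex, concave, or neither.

V is quadratic, so its Hessian is the constant matrix H = [[8, -2, 0], [-2, 6, 4], [0, 4, 6]].
Leading principal minors: 8, 44, 136.
All positive ⇒ H ≻ 0 ⇒ convex.

convex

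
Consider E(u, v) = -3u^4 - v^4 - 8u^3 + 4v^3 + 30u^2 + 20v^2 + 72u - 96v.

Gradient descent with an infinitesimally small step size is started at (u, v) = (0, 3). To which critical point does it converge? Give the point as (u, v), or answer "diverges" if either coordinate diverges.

(-1, 2)

E is separable, so gradient descent decouples: u follows -∂E/∂u, v follows -∂E/∂v.
∂E/∂u = -12(u - 2)(u + 1)(u + 3); at u=0 this is 72, so u decreases.
∂E/∂v = -4(v - 4)(v - 2)(v + 3); at v=3 this is 24, so v decreases.
u converges to its nearest critical value -1 (a local min of the u-part); v converges to 2. The iterate converges to (-1, 2).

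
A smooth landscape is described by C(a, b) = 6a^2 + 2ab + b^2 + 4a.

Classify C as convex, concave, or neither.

convex

C is quadratic, so its Hessian is the constant matrix H = [[12, 2], [2, 2]].
det(H) = 20, tr(H) = 14.
det(H) > 0 and tr(H) > 0, so H is positive definite everywhere: convex.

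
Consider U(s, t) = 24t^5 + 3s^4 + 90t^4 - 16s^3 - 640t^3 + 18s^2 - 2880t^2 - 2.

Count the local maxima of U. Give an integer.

2

U separates as a function of s plus a function of t, so ∇U=0 decouples.
∂U/∂s = 12s(s - 3)(s - 1) = 0 at s ∈ {0, 1, 3}; ∂U/∂t = 120t(t - 4)(t + 3)(t + 4) = 0 at t ∈ {-4, -3, 0, 4}.
The Hessian is diagonal: diag(U_ss, U_tt). Second derivatives: U_ss(0)=36, U_ss(1)=-24, U_ss(3)=72; U_tt(-4)=-3840, U_tt(-3)=2520, U_tt(0)=-5760, U_tt(4)=26880.
Local maxima occur where both diagonal entries negative: (1, -4), (1, 0). Count: 2.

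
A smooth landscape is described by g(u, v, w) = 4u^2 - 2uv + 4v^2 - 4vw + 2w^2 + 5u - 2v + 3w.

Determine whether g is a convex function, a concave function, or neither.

convex

g is quadratic, so its Hessian is the constant matrix H = [[8, -2, 0], [-2, 8, -4], [0, -4, 4]].
Leading principal minors: 8, 60, 112.
All positive ⇒ H ≻ 0 ⇒ convex.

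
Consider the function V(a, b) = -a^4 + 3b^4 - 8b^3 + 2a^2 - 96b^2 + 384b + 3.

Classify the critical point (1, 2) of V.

The mixed partial ∂²V/∂a∂b is 0, so the Hessian at any point is diag(V_aa, V_bb) = diag(4(-3a^2 + 1), 12(3b^2 - 4b - 16)).
At (1, 2): H = diag(-8, -144).
Both eigenvalues are negative, so H is negative definite: a local maximum.

local maximum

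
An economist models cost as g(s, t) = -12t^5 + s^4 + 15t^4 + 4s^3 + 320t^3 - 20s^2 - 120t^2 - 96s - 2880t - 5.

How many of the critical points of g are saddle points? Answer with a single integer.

6

g separates as a function of s plus a function of t, so ∇g=0 decouples.
∂g/∂s = 4(s - 3)(s + 2)(s + 4) = 0 at s ∈ {-4, -2, 3}; ∂g/∂t = -60(t - 4)(t - 2)(t + 2)(t + 3) = 0 at t ∈ {-3, -2, 2, 4}.
The Hessian is diagonal: diag(g_ss, g_tt). Second derivatives: g_ss(-4)=56, g_ss(-2)=-40, g_ss(3)=140; g_tt(-3)=2100, g_tt(-2)=-1440, g_tt(2)=2400, g_tt(4)=-5040.
Saddle points occur where the two diagonal entries have opposite signs: (-4, -2), (-4, 4), (-2, -3), (-2, 2), (3, -2), (3, 4). Count: 6.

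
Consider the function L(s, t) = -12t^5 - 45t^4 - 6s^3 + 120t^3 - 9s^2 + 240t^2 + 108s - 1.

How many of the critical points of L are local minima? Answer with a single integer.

L separates as a function of s plus a function of t, so ∇L=0 decouples.
∂L/∂s = -18(s - 2)(s + 3) = 0 at s ∈ {-3, 2}; ∂L/∂t = -60t(t - 2)(t + 1)(t + 4) = 0 at t ∈ {-4, -1, 0, 2}.
The Hessian is diagonal: diag(L_ss, L_tt). Second derivatives: L_ss(-3)=90, L_ss(2)=-90; L_tt(-4)=4320, L_tt(-1)=-540, L_tt(0)=480, L_tt(2)=-2160.
Local minima occur where both diagonal entries positive: (-3, -4), (-3, 0). Count: 2.

2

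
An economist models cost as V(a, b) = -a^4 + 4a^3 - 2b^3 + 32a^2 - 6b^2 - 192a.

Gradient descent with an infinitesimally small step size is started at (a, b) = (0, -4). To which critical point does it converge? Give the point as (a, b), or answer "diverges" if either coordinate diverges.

V is separable, so gradient descent decouples: a follows -∂V/∂a, b follows -∂V/∂b.
∂V/∂a = -4(a - 4)(a - 3)(a + 4); at a=0 this is -192, so a increases.
∂V/∂b = -6b(b + 2); at b=-4 this is -48, so b increases.
a converges to its nearest critical value 3 (a local min of the a-part); b converges to -2. The iterate converges to (3, -2).

(3, -2)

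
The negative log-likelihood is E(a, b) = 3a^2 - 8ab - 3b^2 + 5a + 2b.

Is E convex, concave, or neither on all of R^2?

neither

E is quadratic, so its Hessian is the constant matrix H = [[6, -8], [-8, -6]].
det(H) = -100, tr(H) = 0.
det(H) < 0, so H is indefinite: neither convex nor concave.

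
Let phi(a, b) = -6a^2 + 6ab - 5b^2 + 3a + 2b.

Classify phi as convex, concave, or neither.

phi is quadratic, so its Hessian is the constant matrix H = [[-12, 6], [6, -10]].
det(H) = 84, tr(H) = -22.
det(H) > 0 and tr(H) < 0, so H is negative definite everywhere: concave.

concave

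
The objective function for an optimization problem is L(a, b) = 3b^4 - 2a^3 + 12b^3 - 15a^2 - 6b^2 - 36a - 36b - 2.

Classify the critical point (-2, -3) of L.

saddle point

The mixed partial ∂²L/∂a∂b is 0, so the Hessian at any point is diag(L_aa, L_bb) = diag(-6(2a + 5), 12(3b^2 + 6b - 1)).
At (-2, -3): H = diag(-6, 96).
The eigenvalues have opposite signs, so H is indefinite: a saddle point.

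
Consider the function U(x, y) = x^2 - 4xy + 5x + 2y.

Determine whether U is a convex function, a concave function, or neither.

U is quadratic, so its Hessian is the constant matrix H = [[2, -4], [-4, 0]].
det(H) = -16, tr(H) = 2.
det(H) < 0, so H is indefinite: neither convex nor concave.

neither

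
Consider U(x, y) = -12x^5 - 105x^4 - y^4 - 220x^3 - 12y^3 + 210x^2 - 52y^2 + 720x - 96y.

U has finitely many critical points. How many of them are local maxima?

U separates as a function of x plus a function of y, so ∇U=0 decouples.
∂U/∂x = -60(x - 1)(x + 1)(x + 3)(x + 4) = 0 at x ∈ {-4, -3, -1, 1}; ∂U/∂y = -4(y + 2)(y + 3)(y + 4) = 0 at y ∈ {-4, -3, -2}.
The Hessian is diagonal: diag(U_xx, U_yy). Second derivatives: U_xx(-4)=900, U_xx(-3)=-480, U_xx(-1)=720, U_xx(1)=-2400; U_yy(-4)=-8, U_yy(-3)=4, U_yy(-2)=-8.
Local maxima occur where both diagonal entries negative: (-3, -4), (-3, -2), (1, -4), (1, -2). Count: 4.

4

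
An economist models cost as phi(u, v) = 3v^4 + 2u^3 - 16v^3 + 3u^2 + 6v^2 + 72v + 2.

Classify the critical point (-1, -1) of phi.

saddle point

The mixed partial ∂²phi/∂u∂v is 0, so the Hessian at any point is diag(phi_uu, phi_vv) = diag(6(2u + 1), 12(3v^2 - 8v + 1)).
At (-1, -1): H = diag(-6, 144).
The eigenvalues have opposite signs, so H is indefinite: a saddle point.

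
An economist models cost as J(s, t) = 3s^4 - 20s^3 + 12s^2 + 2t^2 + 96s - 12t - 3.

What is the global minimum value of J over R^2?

-82

J(s,t) separates as P(s) + Q(t) − 3, so its minimum is min P + min Q − 3.
P'(s) = 12(s - 4)(s - 2)(s + 1) vanishes at s ∈ {-1, 2, 4}; Q'(t) = 4(t - 3) vanishes at t ∈ {3}.
Local minima of P (where P''>0): P(-1)=-61, P(4)=64. Local minima of Q: Q(3)=-18.
So the global minimum of J is P(-1) + Q(3) − 3 = -61 − 18 − 3 = -82, attained at (-1, 3).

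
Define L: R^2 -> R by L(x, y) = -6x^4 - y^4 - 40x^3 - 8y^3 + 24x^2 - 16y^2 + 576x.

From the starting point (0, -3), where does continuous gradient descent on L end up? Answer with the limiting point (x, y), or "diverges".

(-3, -2)

L is separable, so gradient descent decouples: x follows -∂L/∂x, y follows -∂L/∂y.
∂L/∂x = -24(x - 2)(x + 3)(x + 4); at x=0 this is 576, so x decreases.
∂L/∂y = -4y(y + 2)(y + 4); at y=-3 this is -12, so y increases.
x converges to its nearest critical value -3 (a local min of the x-part); y converges to -2. The iterate converges to (-3, -2).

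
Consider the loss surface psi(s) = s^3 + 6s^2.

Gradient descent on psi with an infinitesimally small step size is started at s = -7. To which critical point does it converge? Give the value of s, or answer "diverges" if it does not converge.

diverges

psi'(s) = 3s(s + 4), so psi'(-7) = 63.
Gradient descent moves in the -psi' direction, i.e. s is decreasing.
There is no critical point below s=-7, and psi' keeps the same sign, so the iterate runs off to −∞.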